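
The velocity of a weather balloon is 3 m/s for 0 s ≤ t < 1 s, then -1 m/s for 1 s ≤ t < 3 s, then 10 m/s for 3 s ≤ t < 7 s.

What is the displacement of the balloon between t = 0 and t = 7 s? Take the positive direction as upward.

Net displacement equals the area under the velocity-time graph (areas below the axis count negative).
0–1 s: 3 × 1 = 3 m
1–3 s: -1 × 2 = -2 m
3–7 s: 10 × 4 = 40 m
Net displacement = 41 m

41 m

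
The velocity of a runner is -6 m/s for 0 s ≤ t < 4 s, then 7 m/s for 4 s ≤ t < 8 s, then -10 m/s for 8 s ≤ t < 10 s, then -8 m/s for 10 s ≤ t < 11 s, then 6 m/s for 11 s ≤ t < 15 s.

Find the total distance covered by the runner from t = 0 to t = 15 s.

104 m

Total distance travelled is ∫|v| dt — sum the magnitudes of each area piece.
0–4 s: |-6| × 4 = 24 m
4–8 s: |7| × 4 = 28 m
8–10 s: |-10| × 2 = 20 m
10–11 s: |-8| × 1 = 8 m
11–15 s: |6| × 4 = 24 m
Total distance = 104 m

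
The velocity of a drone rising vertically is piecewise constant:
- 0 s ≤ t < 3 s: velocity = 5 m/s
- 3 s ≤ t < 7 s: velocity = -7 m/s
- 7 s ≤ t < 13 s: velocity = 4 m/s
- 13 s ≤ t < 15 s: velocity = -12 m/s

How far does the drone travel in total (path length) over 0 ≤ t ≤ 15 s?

91 m

Total distance travelled is ∫|v| dt — sum the magnitudes of each area piece.
0–3 s: |5| × 3 = 15 m
3–7 s: |-7| × 4 = 28 m
7–13 s: |4| × 6 = 24 m
13–15 s: |-12| × 2 = 24 m
Total distance = 91 m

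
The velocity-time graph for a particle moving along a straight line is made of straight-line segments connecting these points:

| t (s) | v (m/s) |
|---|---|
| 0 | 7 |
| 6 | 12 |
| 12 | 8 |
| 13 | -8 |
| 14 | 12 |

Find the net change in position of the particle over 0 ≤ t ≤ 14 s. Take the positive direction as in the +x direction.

Net displacement equals the area under the velocity-time graph (areas below the axis count negative).
0–6 s: ½(7 + 12)(6) = 57 m
6–12 s: ½(12 + 8)(6) = 60 m
12–13 s: ½(8 + -8)(1) = 0 m
13–14 s: ½(-8 + 12)(1) = 2 m
Net displacement = 119 m

119 m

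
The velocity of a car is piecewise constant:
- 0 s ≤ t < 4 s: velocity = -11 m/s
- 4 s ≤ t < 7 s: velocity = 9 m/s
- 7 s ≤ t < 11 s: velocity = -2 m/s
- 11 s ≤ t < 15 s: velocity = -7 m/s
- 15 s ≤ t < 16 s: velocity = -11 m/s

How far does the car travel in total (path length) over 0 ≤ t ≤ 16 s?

Total distance travelled is ∫|v| dt — sum the magnitudes of each area piece.
0–4 s: |-11| × 4 = 44 m
4–7 s: |9| × 3 = 27 m
7–11 s: |-2| × 4 = 8 m
11–15 s: |-7| × 4 = 28 m
15–16 s: |-11| × 1 = 11 m
Total distance = 118 m

118 m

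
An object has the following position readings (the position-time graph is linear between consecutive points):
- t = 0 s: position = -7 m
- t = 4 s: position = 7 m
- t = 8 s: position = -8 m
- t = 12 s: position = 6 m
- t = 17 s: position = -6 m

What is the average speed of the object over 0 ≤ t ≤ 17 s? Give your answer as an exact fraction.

Average speed = (total path length)/(elapsed time); on a piecewise-linear x-t graph the path length is Σ|Δx|.
0–4 s: |Δx| = |7 − -7| = 14 m
4–8 s: |Δx| = |-8 − 7| = 15 m
8–12 s: |Δx| = |6 − -8| = 14 m
12–17 s: |Δx| = |-6 − 6| = 12 m
Total path = 55 m; average speed = 55/17 = 55/17 m/s.

55/17 m/s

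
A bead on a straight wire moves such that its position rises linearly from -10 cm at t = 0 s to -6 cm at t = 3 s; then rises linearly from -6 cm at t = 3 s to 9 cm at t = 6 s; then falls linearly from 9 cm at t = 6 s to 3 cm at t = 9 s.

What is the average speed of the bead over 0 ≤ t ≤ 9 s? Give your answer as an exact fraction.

Average speed = (total path length)/(elapsed time); on a piecewise-linear x-t graph the path length is Σ|Δx|.
0–3 s: |Δx| = |-6 − -10| = 4 cm
3–6 s: |Δx| = |9 − -6| = 15 cm
6–9 s: |Δx| = |3 − 9| = 6 cm
Total path = 25 cm; average speed = 25/9 = 25/9 cm/s.

25/9 cm/s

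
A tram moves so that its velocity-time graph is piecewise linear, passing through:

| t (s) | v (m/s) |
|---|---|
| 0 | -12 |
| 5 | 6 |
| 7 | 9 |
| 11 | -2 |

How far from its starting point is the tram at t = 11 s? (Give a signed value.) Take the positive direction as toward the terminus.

14 m

Net displacement equals the area under the velocity-time graph (areas below the axis count negative).
0–5 s: ½(-12 + 6)(5) = -15 m
5–7 s: ½(6 + 9)(2) = 15 m
7–11 s: ½(9 + -2)(4) = 14 m
Net displacement = 14 m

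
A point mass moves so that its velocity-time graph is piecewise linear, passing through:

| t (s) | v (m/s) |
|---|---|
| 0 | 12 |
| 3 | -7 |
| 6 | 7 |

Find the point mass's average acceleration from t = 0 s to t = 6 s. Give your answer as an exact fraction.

Average acceleration = Δv/Δt = (7 − 12)/(6 − 0) = -5/6 m/s².

-5/6 m/s²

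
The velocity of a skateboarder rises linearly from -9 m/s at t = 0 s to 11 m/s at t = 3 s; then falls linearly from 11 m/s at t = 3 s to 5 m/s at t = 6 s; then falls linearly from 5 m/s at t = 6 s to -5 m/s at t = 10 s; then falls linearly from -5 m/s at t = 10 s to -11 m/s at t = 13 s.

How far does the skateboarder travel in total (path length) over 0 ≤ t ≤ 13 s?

73.15 m

Distance (not displacement) is the total path length: add the absolute areas under v-t.
0–3 s: v = 0 at t = 1.35 s; triangle areas 6.075 + 9.075 = 15.15 m
3–6 s: |½(11 + 5)(3)| = 24 m
6–10 s: v = 0 at t = 8 s; triangle areas 5 + 5 = 10 m
10–13 s: |½(-5 + -11)(3)| = 24 m
Total distance = 73.15 m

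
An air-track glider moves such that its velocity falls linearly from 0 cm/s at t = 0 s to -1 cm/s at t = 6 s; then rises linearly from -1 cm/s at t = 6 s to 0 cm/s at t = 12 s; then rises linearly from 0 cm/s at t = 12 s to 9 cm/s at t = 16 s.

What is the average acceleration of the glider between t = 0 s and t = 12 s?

0 cm/s²

Average acceleration = Δv/Δt = (0 − 0)/(12 − 0) = 0 cm/s².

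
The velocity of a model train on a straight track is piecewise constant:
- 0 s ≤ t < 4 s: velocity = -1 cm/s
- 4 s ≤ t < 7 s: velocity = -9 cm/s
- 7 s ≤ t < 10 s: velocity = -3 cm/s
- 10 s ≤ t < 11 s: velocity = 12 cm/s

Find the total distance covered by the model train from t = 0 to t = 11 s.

Total distance travelled is ∫|v| dt — sum the magnitudes of each area piece.
0–4 s: |-1| × 4 = 4 cm
4–7 s: |-9| × 3 = 27 cm
7–10 s: |-3| × 3 = 9 cm
10–11 s: |12| × 1 = 12 cm
Total distance = 52 cm

52 cm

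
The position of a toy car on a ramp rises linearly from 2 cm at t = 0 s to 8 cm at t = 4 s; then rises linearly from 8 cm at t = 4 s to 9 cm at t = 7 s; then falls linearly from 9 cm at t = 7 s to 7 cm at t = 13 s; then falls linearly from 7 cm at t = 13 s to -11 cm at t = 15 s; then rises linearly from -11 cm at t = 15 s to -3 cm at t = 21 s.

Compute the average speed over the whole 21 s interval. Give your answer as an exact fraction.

Average speed = (total path length)/(elapsed time); on a piecewise-linear x-t graph the path length is Σ|Δx|.
0–4 s: |Δx| = |8 − 2| = 6 cm
4–7 s: |Δx| = |9 − 8| = 1 cm
7–13 s: |Δx| = |7 − 9| = 2 cm
13–15 s: |Δx| = |-11 − 7| = 18 cm
15–21 s: |Δx| = |-3 − -11| = 8 cm
Total path = 35 cm; average speed = 35/21 = 5/3 cm/s.

5/3 cm/s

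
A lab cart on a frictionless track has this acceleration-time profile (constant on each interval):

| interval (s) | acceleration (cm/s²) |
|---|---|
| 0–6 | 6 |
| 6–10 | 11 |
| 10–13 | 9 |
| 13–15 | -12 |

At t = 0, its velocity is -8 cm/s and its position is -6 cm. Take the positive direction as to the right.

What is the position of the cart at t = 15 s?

684.5 cm

On each constant-a segment, Δv = aΔt and Δx = v₀Δt + ½aΔt²; chain segment to segment.
0–6 s: v starts -8 cm/s; Δx = -8·6 + ½·6·6² = 60 cm; v ends 28 cm/s.
6–10 s: v starts 28 cm/s; Δx = 28·4 + ½·11·4² = 200 cm; v ends 72 cm/s.
10–13 s: v starts 72 cm/s; Δx = 72·3 + ½·9·3² = 256.5 cm; v ends 99 cm/s.
13–15 s: v starts 99 cm/s; Δx = 99·2 + ½·-12·2² = 174 cm; v ends 75 cm/s.
x(15) = -6 + Σ Δx = 684.5 cm.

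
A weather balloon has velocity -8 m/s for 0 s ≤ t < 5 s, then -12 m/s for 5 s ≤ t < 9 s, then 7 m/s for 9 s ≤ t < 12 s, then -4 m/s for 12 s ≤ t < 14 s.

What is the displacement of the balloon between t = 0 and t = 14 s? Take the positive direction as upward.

Displacement is the signed area under the v-t curve.
0–5 s: -8 × 5 = -40 m
5–9 s: -12 × 4 = -48 m
9–12 s: 7 × 3 = 21 m
12–14 s: -4 × 2 = -8 m
Net displacement = -75 m

-75 m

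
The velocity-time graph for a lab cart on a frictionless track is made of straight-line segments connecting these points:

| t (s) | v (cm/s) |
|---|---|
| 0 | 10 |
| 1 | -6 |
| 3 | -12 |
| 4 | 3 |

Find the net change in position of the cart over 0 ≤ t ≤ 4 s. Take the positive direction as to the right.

Displacement is the signed area under the v-t curve.
0–1 s: ½(10 + -6)(1) = 2 cm
1–3 s: ½(-6 + -12)(2) = -18 cm
3–4 s: ½(-12 + 3)(1) = -4.5 cm
Net displacement = -20.5 cm

-20.5 cm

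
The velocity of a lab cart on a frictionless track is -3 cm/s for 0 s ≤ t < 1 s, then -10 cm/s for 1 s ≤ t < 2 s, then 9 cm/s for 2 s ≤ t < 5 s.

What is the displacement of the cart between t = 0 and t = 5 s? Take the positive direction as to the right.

14 cm

Displacement is the signed area under the v-t curve.
0–1 s: -3 × 1 = -3 cm
1–2 s: -10 × 1 = -10 cm
2–5 s: 9 × 3 = 27 cm
Net displacement = 14 cm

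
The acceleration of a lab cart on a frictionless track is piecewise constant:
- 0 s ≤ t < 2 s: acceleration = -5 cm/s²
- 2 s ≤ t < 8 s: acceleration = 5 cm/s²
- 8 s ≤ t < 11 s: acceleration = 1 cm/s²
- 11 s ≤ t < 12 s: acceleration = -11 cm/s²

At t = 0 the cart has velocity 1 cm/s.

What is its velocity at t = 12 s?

Δv equals the area under the a-t graph; then v = v₀ + Δv.
0–2 s: -5 × 2 = -10 cm/s
2–8 s: 5 × 6 = 30 cm/s
8–11 s: 1 × 3 = 3 cm/s
11–12 s: -11 × 1 = -11 cm/s
Δv = 12 cm/s, so v(12) = 1 + (12) = 13 cm/s.

13 cm/s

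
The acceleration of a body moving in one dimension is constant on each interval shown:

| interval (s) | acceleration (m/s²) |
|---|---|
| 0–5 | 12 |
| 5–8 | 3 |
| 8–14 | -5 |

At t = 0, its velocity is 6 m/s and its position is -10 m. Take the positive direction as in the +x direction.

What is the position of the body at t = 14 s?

On each constant-a segment, Δv = aΔt and Δx = v₀Δt + ½aΔt²; chain segment to segment.
0–5 s: v starts 6 m/s; Δx = 6·5 + ½·12·5² = 180 m; v ends 66 m/s.
5–8 s: v starts 66 m/s; Δx = 66·3 + ½·3·3² = 211.5 m; v ends 75 m/s.
8–14 s: v starts 75 m/s; Δx = 75·6 + ½·-5·6² = 360 m; v ends 45 m/s.
x(14) = -10 + Σ Δx = 741.5 m.

741.5 m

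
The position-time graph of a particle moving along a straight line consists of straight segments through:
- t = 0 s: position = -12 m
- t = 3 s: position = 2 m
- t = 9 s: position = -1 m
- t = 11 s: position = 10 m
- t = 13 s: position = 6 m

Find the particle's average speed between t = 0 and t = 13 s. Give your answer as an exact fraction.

32/13 m/s

Average speed = (total path length)/(elapsed time); on a piecewise-linear x-t graph the path length is Σ|Δx|.
0–3 s: |Δx| = |2 − -12| = 14 m
3–9 s: |Δx| = |-1 − 2| = 3 m
9–11 s: |Δx| = |10 − -1| = 11 m
11–13 s: |Δx| = |6 − 10| = 4 m
Total path = 32 m; average speed = 32/13 = 32/13 m/s.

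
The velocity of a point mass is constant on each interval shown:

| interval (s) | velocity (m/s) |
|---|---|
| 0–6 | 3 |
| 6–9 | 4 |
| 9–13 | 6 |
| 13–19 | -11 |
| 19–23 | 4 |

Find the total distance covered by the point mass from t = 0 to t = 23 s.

Total distance travelled is ∫|v| dt — sum the magnitudes of each area piece.
0–6 s: |3| × 6 = 18 m
6–9 s: |4| × 3 = 12 m
9–13 s: |6| × 4 = 24 m
13–19 s: |-11| × 6 = 66 m
19–23 s: |4| × 4 = 16 m
Total distance = 136 m

136 m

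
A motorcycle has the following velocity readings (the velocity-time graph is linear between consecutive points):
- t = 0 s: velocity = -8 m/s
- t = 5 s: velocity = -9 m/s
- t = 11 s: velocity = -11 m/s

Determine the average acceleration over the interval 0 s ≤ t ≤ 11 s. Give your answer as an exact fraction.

Average acceleration = Δv/Δt = (-11 − -8)/(11 − 0) = -3/11 m/s².

-3/11 m/s²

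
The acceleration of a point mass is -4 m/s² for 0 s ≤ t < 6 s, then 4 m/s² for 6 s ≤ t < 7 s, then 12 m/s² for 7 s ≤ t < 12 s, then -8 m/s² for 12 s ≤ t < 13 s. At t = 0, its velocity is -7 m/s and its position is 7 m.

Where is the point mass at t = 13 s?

On each constant-a segment, Δv = aΔt and Δx = v₀Δt + ½aΔt²; chain segment to segment.
0–6 s: v starts -7 m/s; Δx = -7·6 + ½·-4·6² = -114 m; v ends -31 m/s.
6–7 s: v starts -31 m/s; Δx = -31·1 + ½·4·1² = -29 m; v ends -27 m/s.
7–12 s: v starts -27 m/s; Δx = -27·5 + ½·12·5² = 15 m; v ends 33 m/s.
12–13 s: v starts 33 m/s; Δx = 33·1 + ½·-8·1² = 29 m; v ends 25 m/s.
x(13) = 7 + Σ Δx = -92 m.

-92 m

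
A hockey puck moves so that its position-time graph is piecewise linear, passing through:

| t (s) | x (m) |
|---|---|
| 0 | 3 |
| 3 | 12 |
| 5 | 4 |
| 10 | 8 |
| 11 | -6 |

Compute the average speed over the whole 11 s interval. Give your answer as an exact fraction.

Average speed = (total path length)/(elapsed time); on a piecewise-linear x-t graph the path length is Σ|Δx|.
0–3 s: |Δx| = |12 − 3| = 9 m
3–5 s: |Δx| = |4 − 12| = 8 m
5–10 s: |Δx| = |8 − 4| = 4 m
10–11 s: |Δx| = |-6 − 8| = 14 m
Total path = 35 m; average speed = 35/11 = 35/11 m/s.

35/11 m/s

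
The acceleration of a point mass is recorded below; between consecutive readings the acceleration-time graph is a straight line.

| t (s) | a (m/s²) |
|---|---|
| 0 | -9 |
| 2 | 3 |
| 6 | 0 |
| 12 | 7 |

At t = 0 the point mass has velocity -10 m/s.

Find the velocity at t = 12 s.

Δv equals the area under the a-t graph; then v = v₀ + Δv.
0–2 s: ½(-9 + 3)(2) = -6 m/s
2–6 s: ½(3 + 0)(4) = 6 m/s
6–12 s: ½(0 + 7)(6) = 21 m/s
Δv = 21 m/s, so v(12) = -10 + (21) = 11 m/s.

11 m/s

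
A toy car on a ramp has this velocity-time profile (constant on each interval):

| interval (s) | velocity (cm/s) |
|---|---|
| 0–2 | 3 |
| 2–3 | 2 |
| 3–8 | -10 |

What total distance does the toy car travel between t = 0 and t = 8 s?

58 cm

Total distance travelled is ∫|v| dt — sum the magnitudes of each area piece.
0–2 s: |3| × 2 = 6 cm
2–3 s: |2| × 1 = 2 cm
3–8 s: |-10| × 5 = 50 cm
Total distance = 58 cm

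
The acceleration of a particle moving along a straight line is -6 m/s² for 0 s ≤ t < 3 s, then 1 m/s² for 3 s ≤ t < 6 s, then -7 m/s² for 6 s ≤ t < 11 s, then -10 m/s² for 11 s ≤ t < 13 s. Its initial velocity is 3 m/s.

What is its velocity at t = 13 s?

Δv equals the area under the a-t graph; then v = v₀ + Δv.
0–3 s: -6 × 3 = -18 m/s
3–6 s: 1 × 3 = 3 m/s
6–11 s: -7 × 5 = -35 m/s
11–13 s: -10 × 2 = -20 m/s
Δv = -70 m/s, so v(13) = 3 + (-70) = -67 m/s.

-67 m/s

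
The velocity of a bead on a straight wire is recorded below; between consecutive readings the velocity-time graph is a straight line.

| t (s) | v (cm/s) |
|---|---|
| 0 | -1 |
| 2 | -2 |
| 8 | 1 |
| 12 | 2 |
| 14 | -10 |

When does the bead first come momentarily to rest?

v changes sign on 2–8 s (from -2 to 1); the graph is linear there, so v = 0 at t = 2 + (2)·(8 − 2)/(1 − -2) = 6 s.

t = 6 s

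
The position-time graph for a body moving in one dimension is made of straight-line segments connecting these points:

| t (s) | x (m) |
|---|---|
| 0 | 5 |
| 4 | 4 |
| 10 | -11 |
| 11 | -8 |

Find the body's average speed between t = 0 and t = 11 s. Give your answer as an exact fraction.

Average speed = (total path length)/(elapsed time); on a piecewise-linear x-t graph the path length is Σ|Δx|.
0–4 s: |Δx| = |4 − 5| = 1 m
4–10 s: |Δx| = |-11 − 4| = 15 m
10–11 s: |Δx| = |-8 − -11| = 3 m
Total path = 19 m; average speed = 19/11 = 19/11 m/s.

19/11 m/s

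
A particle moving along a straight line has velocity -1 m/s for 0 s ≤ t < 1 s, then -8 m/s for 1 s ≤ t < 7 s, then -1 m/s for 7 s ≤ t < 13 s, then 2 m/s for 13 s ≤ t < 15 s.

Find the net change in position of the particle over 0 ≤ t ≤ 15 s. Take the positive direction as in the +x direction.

Displacement is the signed area under the v-t curve.
0–1 s: -1 × 1 = -1 m
1–7 s: -8 × 6 = -48 m
7–13 s: -1 × 6 = -6 m
13–15 s: 2 × 2 = 4 m
Net displacement = -51 m

-51 m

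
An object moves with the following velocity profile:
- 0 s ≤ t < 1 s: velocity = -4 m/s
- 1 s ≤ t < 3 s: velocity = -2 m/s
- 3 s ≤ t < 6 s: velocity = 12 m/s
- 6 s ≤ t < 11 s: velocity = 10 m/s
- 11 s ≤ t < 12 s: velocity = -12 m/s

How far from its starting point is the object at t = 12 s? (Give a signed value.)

Displacement is the signed area under the v-t curve.
0–1 s: -4 × 1 = -4 m
1–3 s: -2 × 2 = -4 m
3–6 s: 12 × 3 = 36 m
6–11 s: 10 × 5 = 50 m
11–12 s: -12 × 1 = -12 m
Net displacement = 66 m

66 m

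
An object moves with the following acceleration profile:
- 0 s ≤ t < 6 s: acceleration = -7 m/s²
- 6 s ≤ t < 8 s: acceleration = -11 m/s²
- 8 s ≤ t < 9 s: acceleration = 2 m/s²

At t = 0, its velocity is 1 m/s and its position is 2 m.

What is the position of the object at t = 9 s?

On each constant-a segment, Δv = aΔt and Δx = v₀Δt + ½aΔt²; chain segment to segment.
0–6 s: v starts 1 m/s; Δx = 1·6 + ½·-7·6² = -120 m; v ends -41 m/s.
6–8 s: v starts -41 m/s; Δx = -41·2 + ½·-11·2² = -104 m; v ends -63 m/s.
8–9 s: v starts -63 m/s; Δx = -63·1 + ½·2·1² = -62 m; v ends -61 m/s.
x(9) = 2 + Σ Δx = -284 m.

-284 m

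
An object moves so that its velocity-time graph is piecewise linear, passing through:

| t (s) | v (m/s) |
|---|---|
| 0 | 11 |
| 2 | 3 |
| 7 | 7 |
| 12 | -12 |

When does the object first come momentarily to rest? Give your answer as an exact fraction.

v changes sign on 7–12 s (from 7 to -12); the graph is linear there, so v = 0 at t = 7 + (-7)·(12 − 7)/(-12 − 7) = 168/19 s.

t = 168/19 s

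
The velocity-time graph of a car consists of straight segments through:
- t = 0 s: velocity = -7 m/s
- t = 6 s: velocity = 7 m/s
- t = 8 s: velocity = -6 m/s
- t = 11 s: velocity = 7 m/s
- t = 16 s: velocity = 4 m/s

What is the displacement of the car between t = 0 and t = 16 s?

30 m

Displacement is the signed area under the v-t curve.
0–6 s: ½(-7 + 7)(6) = 0 m
6–8 s: ½(7 + -6)(2) = 1 m
8–11 s: ½(-6 + 7)(3) = 1.5 m
11–16 s: ½(7 + 4)(5) = 27.5 m
Net displacement = 30 m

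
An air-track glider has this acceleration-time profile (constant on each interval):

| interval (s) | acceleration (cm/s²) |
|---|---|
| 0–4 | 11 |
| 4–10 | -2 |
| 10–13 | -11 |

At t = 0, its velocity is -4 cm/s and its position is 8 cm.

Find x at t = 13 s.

On each constant-a segment, Δv = aΔt and Δx = v₀Δt + ½aΔt²; chain segment to segment.
0–4 s: v starts -4 cm/s; Δx = -4·4 + ½·11·4² = 72 cm; v ends 40 cm/s.
4–10 s: v starts 40 cm/s; Δx = 40·6 + ½·-2·6² = 204 cm; v ends 28 cm/s.
10–13 s: v starts 28 cm/s; Δx = 28·3 + ½·-11·3² = 34.5 cm; v ends -5 cm/s.
x(13) = 8 + Σ Δx = 318.5 cm.

318.5 cm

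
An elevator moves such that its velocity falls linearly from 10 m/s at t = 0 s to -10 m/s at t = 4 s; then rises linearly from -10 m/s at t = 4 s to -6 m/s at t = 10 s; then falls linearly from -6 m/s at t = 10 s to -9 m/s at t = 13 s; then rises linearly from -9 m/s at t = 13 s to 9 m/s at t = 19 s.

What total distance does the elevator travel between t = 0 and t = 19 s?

Total distance travelled is ∫|v| dt — sum the magnitudes of each area piece.
0–4 s: v = 0 at t = 2 s; triangle areas 10 + 10 = 20 m
4–10 s: |½(-10 + -6)(6)| = 48 m
10–13 s: |½(-6 + -9)(3)| = 22.5 m
13–19 s: v = 0 at t = 16 s; triangle areas 13.5 + 13.5 = 27 m
Total distance = 117.5 m

117.5 m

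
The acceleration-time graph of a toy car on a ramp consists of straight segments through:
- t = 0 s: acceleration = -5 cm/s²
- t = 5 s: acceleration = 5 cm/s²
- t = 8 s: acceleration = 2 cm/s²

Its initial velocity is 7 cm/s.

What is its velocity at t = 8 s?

Δv equals the area under the a-t graph; then v = v₀ + Δv.
0–5 s: ½(-5 + 5)(5) = 0 cm/s
5–8 s: ½(5 + 2)(3) = 10.5 cm/s
Δv = 10.5 cm/s, so v(8) = 7 + (10.5) = 17.5 cm/s.

17.5 cm/s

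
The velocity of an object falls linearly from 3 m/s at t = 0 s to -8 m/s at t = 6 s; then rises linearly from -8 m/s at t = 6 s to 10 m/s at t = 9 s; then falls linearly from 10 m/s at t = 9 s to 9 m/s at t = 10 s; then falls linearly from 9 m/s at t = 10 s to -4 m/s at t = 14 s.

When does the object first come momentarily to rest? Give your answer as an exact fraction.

v changes sign on 0–6 s (from 3 to -8); the graph is linear there, so v = 0 at t = 0 + (-3)·(6 − 0)/(-8 − 3) = 18/11 s.

t = 18/11 s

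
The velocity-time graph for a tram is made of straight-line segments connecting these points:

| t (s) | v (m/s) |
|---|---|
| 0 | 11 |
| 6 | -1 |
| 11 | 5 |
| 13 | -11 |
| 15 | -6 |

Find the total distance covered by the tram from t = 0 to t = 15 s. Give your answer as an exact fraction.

Total distance travelled is ∫|v| dt — sum the magnitudes of each area piece.
0–6 s: v = 0 at t = 5.5 s; triangle areas 30.25 + 0.25 = 30.5 m
6–11 s: v = 0 at t = 41/6 s; triangle areas 5/12 + 125/12 = 65/6 m
11–13 s: v = 0 at t = 11.625 s; triangle areas 1.5625 + 7.5625 = 9.125 m
13–15 s: |½(-11 + -6)(2)| = 17 m
Total distance = 1619/24 m

1619/24 m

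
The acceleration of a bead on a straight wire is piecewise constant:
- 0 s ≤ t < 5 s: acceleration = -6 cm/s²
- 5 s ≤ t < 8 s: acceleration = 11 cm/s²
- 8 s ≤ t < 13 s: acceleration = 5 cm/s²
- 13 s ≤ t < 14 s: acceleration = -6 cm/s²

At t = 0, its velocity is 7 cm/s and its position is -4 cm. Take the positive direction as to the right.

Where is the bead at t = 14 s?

On each constant-a segment, Δv = aΔt and Δx = v₀Δt + ½aΔt²; chain segment to segment.
0–5 s: v starts 7 cm/s; Δx = 7·5 + ½·-6·5² = -40 cm; v ends -23 cm/s.
5–8 s: v starts -23 cm/s; Δx = -23·3 + ½·11·3² = -19.5 cm; v ends 10 cm/s.
8–13 s: v starts 10 cm/s; Δx = 10·5 + ½·5·5² = 112.5 cm; v ends 35 cm/s.
13–14 s: v starts 35 cm/s; Δx = 35·1 + ½·-6·1² = 32 cm; v ends 29 cm/s.
x(14) = -4 + Σ Δx = 81 cm.

81 cm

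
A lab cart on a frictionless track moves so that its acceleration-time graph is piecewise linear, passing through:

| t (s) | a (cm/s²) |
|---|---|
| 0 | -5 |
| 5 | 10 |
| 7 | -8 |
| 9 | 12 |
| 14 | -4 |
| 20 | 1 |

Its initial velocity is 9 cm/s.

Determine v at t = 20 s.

38.5 cm/s

Δv equals the area under the a-t graph; then v = v₀ + Δv.
0–5 s: ½(-5 + 10)(5) = 12.5 cm/s
5–7 s: ½(10 + -8)(2) = 2 cm/s
7–9 s: ½(-8 + 12)(2) = 4 cm/s
9–14 s: ½(12 + -4)(5) = 20 cm/s
14–20 s: ½(-4 + 1)(6) = -9 cm/s
Δv = 29.5 cm/s, so v(20) = 9 + (29.5) = 38.5 cm/s.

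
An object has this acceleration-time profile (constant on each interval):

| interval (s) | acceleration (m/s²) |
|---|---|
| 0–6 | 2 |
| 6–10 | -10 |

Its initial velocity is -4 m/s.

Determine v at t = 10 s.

Δv equals the area under the a-t graph; then v = v₀ + Δv.
0–6 s: 2 × 6 = 12 m/s
6–10 s: -10 × 4 = -40 m/s
Δv = -28 m/s, so v(10) = -4 + (-28) = -32 m/s.

-32 m/s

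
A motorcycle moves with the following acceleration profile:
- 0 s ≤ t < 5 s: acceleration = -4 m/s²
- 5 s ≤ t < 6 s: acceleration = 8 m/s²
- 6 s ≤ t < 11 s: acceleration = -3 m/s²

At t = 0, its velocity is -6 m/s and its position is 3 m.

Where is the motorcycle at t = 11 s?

-226.5 m

On each constant-a segment, Δv = aΔt and Δx = v₀Δt + ½aΔt²; chain segment to segment.
0–5 s: v starts -6 m/s; Δx = -6·5 + ½·-4·5² = -80 m; v ends -26 m/s.
5–6 s: v starts -26 m/s; Δx = -26·1 + ½·8·1² = -22 m; v ends -18 m/s.
6–11 s: v starts -18 m/s; Δx = -18·5 + ½·-3·5² = -127.5 m; v ends -33 m/s.
x(11) = 3 + Σ Δx = -226.5 m.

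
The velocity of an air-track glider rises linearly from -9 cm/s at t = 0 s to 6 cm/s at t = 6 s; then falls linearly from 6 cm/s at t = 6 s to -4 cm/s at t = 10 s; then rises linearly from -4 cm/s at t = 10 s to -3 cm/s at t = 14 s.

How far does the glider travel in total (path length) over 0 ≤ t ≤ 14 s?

47.8 cm

Total distance travelled is ∫|v| dt — sum the magnitudes of each area piece.
0–6 s: v = 0 at t = 3.6 s; triangle areas 16.2 + 7.2 = 23.4 cm
6–10 s: v = 0 at t = 8.4 s; triangle areas 7.2 + 3.2 = 10.4 cm
10–14 s: |½(-4 + -3)(4)| = 14 cm
Total distance = 47.8 cm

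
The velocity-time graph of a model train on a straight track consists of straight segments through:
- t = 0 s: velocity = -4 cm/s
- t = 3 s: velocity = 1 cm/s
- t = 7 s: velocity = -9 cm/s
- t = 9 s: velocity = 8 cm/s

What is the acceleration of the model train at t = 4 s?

-2.5 cm/s²

Acceleration is the slope of the v-t graph on 3–7 s: (-9 − 1)/(7 − 3) = -2.5 cm/s².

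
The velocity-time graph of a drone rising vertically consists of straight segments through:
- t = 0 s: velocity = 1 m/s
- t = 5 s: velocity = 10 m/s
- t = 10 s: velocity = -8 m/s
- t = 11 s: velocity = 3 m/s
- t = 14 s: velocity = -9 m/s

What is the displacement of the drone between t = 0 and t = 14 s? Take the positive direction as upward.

Net displacement equals the area under the velocity-time graph (areas below the axis count negative).
0–5 s: ½(1 + 10)(5) = 27.5 m
5–10 s: ½(10 + -8)(5) = 5 m
10–11 s: ½(-8 + 3)(1) = -2.5 m
11–14 s: ½(3 + -9)(3) = -9 m
Net displacement = 21 m

21 m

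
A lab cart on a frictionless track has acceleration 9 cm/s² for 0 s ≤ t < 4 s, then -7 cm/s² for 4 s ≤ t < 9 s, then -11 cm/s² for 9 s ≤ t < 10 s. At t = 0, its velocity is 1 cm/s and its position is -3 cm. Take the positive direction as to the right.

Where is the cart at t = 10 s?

167 cm

On each constant-a segment, Δv = aΔt and Δx = v₀Δt + ½aΔt²; chain segment to segment.
0–4 s: v starts 1 cm/s; Δx = 1·4 + ½·9·4² = 76 cm; v ends 37 cm/s.
4–9 s: v starts 37 cm/s; Δx = 37·5 + ½·-7·5² = 97.5 cm; v ends 2 cm/s.
9–10 s: v starts 2 cm/s; Δx = 2·1 + ½·-11·1² = -3.5 cm; v ends -9 cm/s.
x(10) = -3 + Σ Δx = 167 cm.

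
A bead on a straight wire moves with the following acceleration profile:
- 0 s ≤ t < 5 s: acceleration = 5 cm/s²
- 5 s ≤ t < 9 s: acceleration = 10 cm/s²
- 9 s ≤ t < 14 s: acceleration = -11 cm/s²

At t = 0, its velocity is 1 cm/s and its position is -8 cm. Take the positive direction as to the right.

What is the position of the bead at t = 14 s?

On each constant-a segment, Δv = aΔt and Δx = v₀Δt + ½aΔt²; chain segment to segment.
0–5 s: v starts 1 cm/s; Δx = 1·5 + ½·5·5² = 67.5 cm; v ends 26 cm/s.
5–9 s: v starts 26 cm/s; Δx = 26·4 + ½·10·4² = 184 cm; v ends 66 cm/s.
9–14 s: v starts 66 cm/s; Δx = 66·5 + ½·-11·5² = 192.5 cm; v ends 11 cm/s.
x(14) = -8 + Σ Δx = 436 cm.

436 cm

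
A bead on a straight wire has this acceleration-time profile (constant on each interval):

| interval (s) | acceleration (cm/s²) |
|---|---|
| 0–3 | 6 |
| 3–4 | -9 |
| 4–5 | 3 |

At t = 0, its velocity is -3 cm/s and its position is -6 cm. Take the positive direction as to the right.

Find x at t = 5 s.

On each constant-a segment, Δv = aΔt and Δx = v₀Δt + ½aΔt²; chain segment to segment.
0–3 s: v starts -3 cm/s; Δx = -3·3 + ½·6·3² = 18 cm; v ends 15 cm/s.
3–4 s: v starts 15 cm/s; Δx = 15·1 + ½·-9·1² = 10.5 cm; v ends 6 cm/s.
4–5 s: v starts 6 cm/s; Δx = 6·1 + ½·3·1² = 7.5 cm; v ends 9 cm/s.
x(5) = -6 + Σ Δx = 30 cm.

30 cm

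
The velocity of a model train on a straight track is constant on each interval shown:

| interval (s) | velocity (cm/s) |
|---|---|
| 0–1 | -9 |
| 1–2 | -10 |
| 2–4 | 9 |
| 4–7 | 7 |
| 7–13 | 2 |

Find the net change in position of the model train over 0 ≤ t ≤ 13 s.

Displacement is the signed area under the v-t curve.
0–1 s: -9 × 1 = -9 cm
1–2 s: -10 × 1 = -10 cm
2–4 s: 9 × 2 = 18 cm
4–7 s: 7 × 3 = 21 cm
7–13 s: 2 × 6 = 12 cm
Net displacement = 32 cm

32 cm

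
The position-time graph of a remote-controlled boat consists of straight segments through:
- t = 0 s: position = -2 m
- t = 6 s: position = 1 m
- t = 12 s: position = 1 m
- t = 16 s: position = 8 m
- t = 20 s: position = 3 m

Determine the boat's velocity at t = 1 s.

Velocity is the slope of the x-t graph on 0–6 s: (1 − -2)/(6 − 0) = 0.5 m/s.

0.5 m/s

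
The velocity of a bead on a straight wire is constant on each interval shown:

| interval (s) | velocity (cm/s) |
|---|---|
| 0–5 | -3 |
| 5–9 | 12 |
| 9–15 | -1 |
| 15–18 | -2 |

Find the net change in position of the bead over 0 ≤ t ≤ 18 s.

21 cm

Net displacement equals the area under the velocity-time graph (areas below the axis count negative).
0–5 s: -3 × 5 = -15 cm
5–9 s: 12 × 4 = 48 cm
9–15 s: -1 × 6 = -6 cm
15–18 s: -2 × 3 = -6 cm
Net displacement = 21 cm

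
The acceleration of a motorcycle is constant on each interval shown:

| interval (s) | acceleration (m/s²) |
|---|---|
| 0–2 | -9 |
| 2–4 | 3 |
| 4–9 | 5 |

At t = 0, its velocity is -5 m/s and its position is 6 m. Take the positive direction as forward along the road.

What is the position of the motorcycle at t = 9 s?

On each constant-a segment, Δv = aΔt and Δx = v₀Δt + ½aΔt²; chain segment to segment.
0–2 s: v starts -5 m/s; Δx = -5·2 + ½·-9·2² = -28 m; v ends -23 m/s.
2–4 s: v starts -23 m/s; Δx = -23·2 + ½·3·2² = -40 m; v ends -17 m/s.
4–9 s: v starts -17 m/s; Δx = -17·5 + ½·5·5² = -22.5 m; v ends 8 m/s.
x(9) = 6 + Σ Δx = -84.5 m.

-84.5 m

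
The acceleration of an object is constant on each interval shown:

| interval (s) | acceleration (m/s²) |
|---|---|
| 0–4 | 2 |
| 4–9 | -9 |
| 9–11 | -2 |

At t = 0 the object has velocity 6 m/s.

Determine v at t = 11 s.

-35 m/s

Δv equals the area under the a-t graph; then v = v₀ + Δv.
0–4 s: 2 × 4 = 8 m/s
4–9 s: -9 × 5 = -45 m/s
9–11 s: -2 × 2 = -4 m/s
Δv = -41 m/s, so v(11) = 6 + (-41) = -35 m/s.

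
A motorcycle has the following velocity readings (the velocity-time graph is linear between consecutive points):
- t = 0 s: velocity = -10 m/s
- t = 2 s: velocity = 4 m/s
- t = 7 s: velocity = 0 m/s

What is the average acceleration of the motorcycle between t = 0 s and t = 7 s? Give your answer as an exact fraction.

Average acceleration = Δv/Δt = (0 − -10)/(7 − 0) = 10/7 m/s².

10/7 m/s²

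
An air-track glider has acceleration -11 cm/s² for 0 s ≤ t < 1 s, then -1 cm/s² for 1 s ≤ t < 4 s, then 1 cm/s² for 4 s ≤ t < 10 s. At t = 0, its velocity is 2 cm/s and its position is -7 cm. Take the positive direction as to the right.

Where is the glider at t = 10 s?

-96 cm

On each constant-a segment, Δv = aΔt and Δx = v₀Δt + ½aΔt²; chain segment to segment.
0–1 s: v starts 2 cm/s; Δx = 2·1 + ½·-11·1² = -3.5 cm; v ends -9 cm/s.
1–4 s: v starts -9 cm/s; Δx = -9·3 + ½·-1·3² = -31.5 cm; v ends -12 cm/s.
4–10 s: v starts -12 cm/s; Δx = -12·6 + ½·1·6² = -54 cm; v ends -6 cm/s.
x(10) = -7 + Σ Δx = -96 cm.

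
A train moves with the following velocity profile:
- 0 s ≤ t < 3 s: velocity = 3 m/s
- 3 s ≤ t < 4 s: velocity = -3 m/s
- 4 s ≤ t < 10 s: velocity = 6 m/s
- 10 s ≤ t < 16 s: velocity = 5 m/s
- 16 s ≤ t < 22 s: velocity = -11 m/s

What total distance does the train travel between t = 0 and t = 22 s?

144 m

Distance (not displacement) is the total path length: add the absolute areas under v-t.
0–3 s: |3| × 3 = 9 m
3–4 s: |-3| × 1 = 3 m
4–10 s: |6| × 6 = 36 m
10–16 s: |5| × 6 = 30 m
16–22 s: |-11| × 6 = 66 m
Total distance = 144 m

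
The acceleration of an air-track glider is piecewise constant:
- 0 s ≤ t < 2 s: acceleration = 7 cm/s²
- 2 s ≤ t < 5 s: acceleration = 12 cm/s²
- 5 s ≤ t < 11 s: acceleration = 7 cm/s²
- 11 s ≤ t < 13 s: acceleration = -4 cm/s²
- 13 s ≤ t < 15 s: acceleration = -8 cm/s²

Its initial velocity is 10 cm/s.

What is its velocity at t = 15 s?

78 cm/s

Δv equals the area under the a-t graph; then v = v₀ + Δv.
0–2 s: 7 × 2 = 14 cm/s
2–5 s: 12 × 3 = 36 cm/s
5–11 s: 7 × 6 = 42 cm/s
11–13 s: -4 × 2 = -8 cm/s
13–15 s: -8 × 2 = -16 cm/s
Δv = 68 cm/s, so v(15) = 10 + (68) = 78 cm/s.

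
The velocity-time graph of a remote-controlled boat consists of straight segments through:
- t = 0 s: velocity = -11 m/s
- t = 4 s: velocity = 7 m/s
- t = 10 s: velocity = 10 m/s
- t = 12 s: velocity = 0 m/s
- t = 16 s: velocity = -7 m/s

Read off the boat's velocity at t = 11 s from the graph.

On 10–12 s the graph is linear from 10 to 0 m/s: v(11) = 10 + (0 − 10)·(11 − 10)/(12 − 10) = 5 m/s.

5 m/s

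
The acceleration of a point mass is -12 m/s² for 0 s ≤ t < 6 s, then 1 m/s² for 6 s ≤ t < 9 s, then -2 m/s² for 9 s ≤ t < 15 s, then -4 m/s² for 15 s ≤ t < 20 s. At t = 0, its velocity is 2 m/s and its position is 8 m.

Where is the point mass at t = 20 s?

On each constant-a segment, Δv = aΔt and Δx = v₀Δt + ½aΔt²; chain segment to segment.
0–6 s: v starts 2 m/s; Δx = 2·6 + ½·-12·6² = -204 m; v ends -70 m/s.
6–9 s: v starts -70 m/s; Δx = -70·3 + ½·1·3² = -205.5 m; v ends -67 m/s.
9–15 s: v starts -67 m/s; Δx = -67·6 + ½·-2·6² = -438 m; v ends -79 m/s.
15–20 s: v starts -79 m/s; Δx = -79·5 + ½·-4·5² = -445 m; v ends -99 m/s.
x(20) = 8 + Σ Δx = -1284.5 m.

-1284.5 m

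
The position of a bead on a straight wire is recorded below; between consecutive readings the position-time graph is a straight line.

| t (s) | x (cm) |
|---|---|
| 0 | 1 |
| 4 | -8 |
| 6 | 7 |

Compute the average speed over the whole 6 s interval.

4 cm/s

Average speed = (total path length)/(elapsed time); on a piecewise-linear x-t graph the path length is Σ|Δx|.
0–4 s: |Δx| = |-8 − 1| = 9 cm
4–6 s: |Δx| = |7 − -8| = 15 cm
Total path = 24 cm; average speed = 24/6 = 4 cm/s.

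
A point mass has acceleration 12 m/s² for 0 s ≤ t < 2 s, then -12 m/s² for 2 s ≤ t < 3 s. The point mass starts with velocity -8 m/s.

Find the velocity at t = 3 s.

Δv equals the area under the a-t graph; then v = v₀ + Δv.
0–2 s: 12 × 2 = 24 m/s
2–3 s: -12 × 1 = -12 m/s
Δv = 12 m/s, so v(3) = -8 + (12) = 4 m/s.

4 m/s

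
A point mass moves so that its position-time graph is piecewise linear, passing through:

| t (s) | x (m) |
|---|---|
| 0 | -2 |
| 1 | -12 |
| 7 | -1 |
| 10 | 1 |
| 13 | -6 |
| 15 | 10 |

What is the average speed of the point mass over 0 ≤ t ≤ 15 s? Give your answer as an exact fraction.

Average speed = (total path length)/(elapsed time); on a piecewise-linear x-t graph the path length is Σ|Δx|.
0–1 s: |Δx| = |-12 − -2| = 10 m
1–7 s: |Δx| = |-1 − -12| = 11 m
7–10 s: |Δx| = |1 − -1| = 2 m
10–13 s: |Δx| = |-6 − 1| = 7 m
13–15 s: |Δx| = |10 − -6| = 16 m
Total path = 46 m; average speed = 46/15 = 46/15 m/s.

46/15 m/s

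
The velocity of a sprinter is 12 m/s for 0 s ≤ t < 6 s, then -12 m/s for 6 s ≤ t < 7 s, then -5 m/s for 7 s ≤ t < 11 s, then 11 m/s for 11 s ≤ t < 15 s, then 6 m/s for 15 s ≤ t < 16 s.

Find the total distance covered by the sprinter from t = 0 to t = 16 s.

154 m

Distance (not displacement) is the total path length: add the absolute areas under v-t.
0–6 s: |12| × 6 = 72 m
6–7 s: |-12| × 1 = 12 m
7–11 s: |-5| × 4 = 20 m
11–15 s: |11| × 4 = 44 m
15–16 s: |6| × 1 = 6 m
Total distance = 154 m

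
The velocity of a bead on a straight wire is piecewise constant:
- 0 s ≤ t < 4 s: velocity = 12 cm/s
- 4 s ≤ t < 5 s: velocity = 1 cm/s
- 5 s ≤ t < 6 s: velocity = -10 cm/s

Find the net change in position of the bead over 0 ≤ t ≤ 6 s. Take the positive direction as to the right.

Net displacement equals the area under the velocity-time graph (areas below the axis count negative).
0–4 s: 12 × 4 = 48 cm
4–5 s: 1 × 1 = 1 cm
5–6 s: -10 × 1 = -10 cm
Net displacement = 39 cm

39 cm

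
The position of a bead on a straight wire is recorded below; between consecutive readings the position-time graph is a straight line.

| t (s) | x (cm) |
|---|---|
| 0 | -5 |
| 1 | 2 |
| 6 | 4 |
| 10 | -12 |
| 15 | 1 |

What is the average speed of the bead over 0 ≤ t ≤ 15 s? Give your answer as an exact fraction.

Average speed = (total path length)/(elapsed time); on a piecewise-linear x-t graph the path length is Σ|Δx|.
0–1 s: |Δx| = |2 − -5| = 7 cm
1–6 s: |Δx| = |4 − 2| = 2 cm
6–10 s: |Δx| = |-12 − 4| = 16 cm
10–15 s: |Δx| = |1 − -12| = 13 cm
Total path = 38 cm; average speed = 38/15 = 38/15 cm/s.

38/15 cm/s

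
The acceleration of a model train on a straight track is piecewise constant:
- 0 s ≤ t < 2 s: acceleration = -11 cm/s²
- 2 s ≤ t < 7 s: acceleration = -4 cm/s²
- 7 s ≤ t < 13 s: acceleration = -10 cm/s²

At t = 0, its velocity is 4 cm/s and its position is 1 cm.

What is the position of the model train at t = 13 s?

On each constant-a segment, Δv = aΔt and Δx = v₀Δt + ½aΔt²; chain segment to segment.
0–2 s: v starts 4 cm/s; Δx = 4·2 + ½·-11·2² = -14 cm; v ends -18 cm/s.
2–7 s: v starts -18 cm/s; Δx = -18·5 + ½·-4·5² = -140 cm; v ends -38 cm/s.
7–13 s: v starts -38 cm/s; Δx = -38·6 + ½·-10·6² = -408 cm; v ends -98 cm/s.
x(13) = 1 + Σ Δx = -561 cm.

-561 cm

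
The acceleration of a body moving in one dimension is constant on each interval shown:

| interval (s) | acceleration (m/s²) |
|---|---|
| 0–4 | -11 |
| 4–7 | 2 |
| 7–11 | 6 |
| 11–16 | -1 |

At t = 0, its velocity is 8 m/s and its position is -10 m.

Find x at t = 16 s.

-279.5 m

On each constant-a segment, Δv = aΔt and Δx = v₀Δt + ½aΔt²; chain segment to segment.
0–4 s: v starts 8 m/s; Δx = 8·4 + ½·-11·4² = -56 m; v ends -36 m/s.
4–7 s: v starts -36 m/s; Δx = -36·3 + ½·2·3² = -99 m; v ends -30 m/s.
7–11 s: v starts -30 m/s; Δx = -30·4 + ½·6·4² = -72 m; v ends -6 m/s.
11–16 s: v starts -6 m/s; Δx = -6·5 + ½·-1·5² = -42.5 m; v ends -11 m/s.
x(16) = -10 + Σ Δx = -279.5 m.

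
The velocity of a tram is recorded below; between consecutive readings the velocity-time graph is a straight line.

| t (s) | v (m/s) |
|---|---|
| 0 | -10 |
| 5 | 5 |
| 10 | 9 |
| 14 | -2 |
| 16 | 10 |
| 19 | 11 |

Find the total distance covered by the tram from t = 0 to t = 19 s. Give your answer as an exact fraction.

Distance (not displacement) is the total path length: add the absolute areas under v-t.
0–5 s: v = 0 at t = 10/3 s; triangle areas 50/3 + 25/6 = 125/6 m
5–10 s: |½(5 + 9)(5)| = 35 m
10–14 s: v = 0 at t = 146/11 s; triangle areas 162/11 + 8/11 = 170/11 m
14–16 s: v = 0 at t = 43/3 s; triangle areas 1/3 + 25/3 = 26/3 m
16–19 s: |½(10 + 11)(3)| = 31.5 m
Total distance = 1226/11 m

1226/11 m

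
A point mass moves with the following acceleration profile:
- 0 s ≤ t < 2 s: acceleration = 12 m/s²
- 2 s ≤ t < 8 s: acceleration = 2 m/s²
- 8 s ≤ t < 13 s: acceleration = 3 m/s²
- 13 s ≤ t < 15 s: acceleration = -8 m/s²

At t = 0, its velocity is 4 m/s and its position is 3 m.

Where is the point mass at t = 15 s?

570.5 m

On each constant-a segment, Δv = aΔt and Δx = v₀Δt + ½aΔt²; chain segment to segment.
0–2 s: v starts 4 m/s; Δx = 4·2 + ½·12·2² = 32 m; v ends 28 m/s.
2–8 s: v starts 28 m/s; Δx = 28·6 + ½·2·6² = 204 m; v ends 40 m/s.
8–13 s: v starts 40 m/s; Δx = 40·5 + ½·3·5² = 237.5 m; v ends 55 m/s.
13–15 s: v starts 55 m/s; Δx = 55·2 + ½·-8·2² = 94 m; v ends 39 m/s.
x(15) = 3 + Σ Δx = 570.5 m.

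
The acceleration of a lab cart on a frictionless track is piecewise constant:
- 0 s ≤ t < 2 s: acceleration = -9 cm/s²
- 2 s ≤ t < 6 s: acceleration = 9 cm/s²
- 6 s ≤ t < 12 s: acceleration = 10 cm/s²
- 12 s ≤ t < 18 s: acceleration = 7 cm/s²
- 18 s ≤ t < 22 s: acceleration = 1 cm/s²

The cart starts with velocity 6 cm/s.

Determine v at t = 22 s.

130 cm/s

Δv equals the area under the a-t graph; then v = v₀ + Δv.
0–2 s: -9 × 2 = -18 cm/s
2–6 s: 9 × 4 = 36 cm/s
6–12 s: 10 × 6 = 60 cm/s
12–18 s: 7 × 6 = 42 cm/s
18–22 s: 1 × 4 = 4 cm/s
Δv = 124 cm/s, so v(22) = 6 + (124) = 130 cm/s.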